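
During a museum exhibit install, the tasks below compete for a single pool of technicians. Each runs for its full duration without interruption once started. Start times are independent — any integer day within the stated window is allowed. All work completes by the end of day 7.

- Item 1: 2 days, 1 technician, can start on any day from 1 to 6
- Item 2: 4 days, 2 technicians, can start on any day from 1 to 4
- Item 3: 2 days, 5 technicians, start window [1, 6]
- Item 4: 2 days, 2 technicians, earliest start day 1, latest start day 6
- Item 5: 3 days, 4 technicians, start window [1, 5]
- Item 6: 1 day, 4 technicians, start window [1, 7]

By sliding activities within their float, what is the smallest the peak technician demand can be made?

6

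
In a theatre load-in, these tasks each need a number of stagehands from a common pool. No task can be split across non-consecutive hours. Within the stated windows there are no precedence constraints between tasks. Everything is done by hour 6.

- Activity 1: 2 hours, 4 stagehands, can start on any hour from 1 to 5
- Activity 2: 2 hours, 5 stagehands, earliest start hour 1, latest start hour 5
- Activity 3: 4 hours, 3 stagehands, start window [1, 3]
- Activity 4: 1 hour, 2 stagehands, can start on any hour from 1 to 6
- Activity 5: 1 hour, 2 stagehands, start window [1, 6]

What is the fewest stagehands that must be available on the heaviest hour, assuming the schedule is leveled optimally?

Early-start (Activity 1@1, Activity 2@1, Activity 3@1, Activity 4@1, Activity 5@1) gives peak 16: h1:16  h2:12  h3:3  h4:3  h5:0  h6:0.
Shift Activity 2→5, Activity 4→3, Activity 5→3.
Schedule Activity 1@1, Activity 2@5, Activity 3@1, Activity 4@3, Activity 5@3: h1:7  h2:7  h3:7  h4:3  h5:5  h6:5 — peak 7.

7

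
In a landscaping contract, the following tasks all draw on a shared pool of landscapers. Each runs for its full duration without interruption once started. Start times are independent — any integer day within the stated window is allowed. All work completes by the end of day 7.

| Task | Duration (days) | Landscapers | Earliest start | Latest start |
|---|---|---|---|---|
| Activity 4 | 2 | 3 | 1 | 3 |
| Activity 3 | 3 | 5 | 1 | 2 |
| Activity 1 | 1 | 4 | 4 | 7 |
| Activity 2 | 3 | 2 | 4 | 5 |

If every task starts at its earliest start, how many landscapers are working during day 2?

At early start, day 2 has: Activity 4, Activity 3.
Demand: 3 + 5 = 8.

8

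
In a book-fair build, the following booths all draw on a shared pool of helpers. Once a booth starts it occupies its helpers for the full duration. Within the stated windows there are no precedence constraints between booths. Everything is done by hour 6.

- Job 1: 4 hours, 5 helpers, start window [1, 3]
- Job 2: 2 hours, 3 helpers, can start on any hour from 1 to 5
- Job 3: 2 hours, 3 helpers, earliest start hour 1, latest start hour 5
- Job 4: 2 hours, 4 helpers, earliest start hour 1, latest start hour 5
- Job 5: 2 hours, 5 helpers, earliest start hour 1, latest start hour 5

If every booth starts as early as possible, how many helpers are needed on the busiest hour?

20

Early-start schedule: Job 1@1, Job 2@1, Job 3@1, Job 4@1, Job 5@1.
Load per hour: hour 1: 20, hour 2: 20, hour 3: 5, hour 4: 5, hour 5: 0, hour 6: 0.
Peak is 20.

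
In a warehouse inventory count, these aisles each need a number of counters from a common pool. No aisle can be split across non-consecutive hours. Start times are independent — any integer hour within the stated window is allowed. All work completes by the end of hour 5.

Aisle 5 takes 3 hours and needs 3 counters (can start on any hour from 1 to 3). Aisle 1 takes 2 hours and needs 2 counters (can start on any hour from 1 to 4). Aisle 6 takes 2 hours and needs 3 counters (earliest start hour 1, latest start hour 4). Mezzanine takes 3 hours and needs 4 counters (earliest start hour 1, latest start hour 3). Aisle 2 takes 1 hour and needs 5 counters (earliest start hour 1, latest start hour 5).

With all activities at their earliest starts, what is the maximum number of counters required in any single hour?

17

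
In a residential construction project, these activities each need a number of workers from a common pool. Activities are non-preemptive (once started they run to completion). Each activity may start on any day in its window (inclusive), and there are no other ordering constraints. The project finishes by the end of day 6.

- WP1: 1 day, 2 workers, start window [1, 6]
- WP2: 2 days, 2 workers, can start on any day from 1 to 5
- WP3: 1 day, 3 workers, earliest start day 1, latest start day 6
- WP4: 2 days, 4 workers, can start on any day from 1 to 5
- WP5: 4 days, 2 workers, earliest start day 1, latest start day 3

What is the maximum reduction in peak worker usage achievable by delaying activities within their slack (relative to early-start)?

Early-start peak: d1:13  d2:8  d3:2  d4:2  d5:0  d6:0 ⇒ 13.
Leveled (WP1@1, WP2@2, WP3@4, WP4@5, WP5@1): d1:4  d2:4  d3:4  d4:5  d5:4  d6:4 ⇒ 5.
Reduction 13 − 5 = 8.

8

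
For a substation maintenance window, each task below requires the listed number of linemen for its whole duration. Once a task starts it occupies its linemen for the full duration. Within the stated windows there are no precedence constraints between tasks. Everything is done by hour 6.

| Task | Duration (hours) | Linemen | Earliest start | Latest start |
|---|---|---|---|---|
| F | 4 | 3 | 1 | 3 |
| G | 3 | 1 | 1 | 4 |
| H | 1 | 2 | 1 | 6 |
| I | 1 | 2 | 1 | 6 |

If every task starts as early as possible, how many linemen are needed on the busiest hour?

8

Early-start schedule: F@1, G@1, H@1, I@1.
Load per hour: hour 1: 8, hour 2: 4, hour 3: 4, hour 4: 3, hour 5: 0, hour 6: 0.
Peak is 8.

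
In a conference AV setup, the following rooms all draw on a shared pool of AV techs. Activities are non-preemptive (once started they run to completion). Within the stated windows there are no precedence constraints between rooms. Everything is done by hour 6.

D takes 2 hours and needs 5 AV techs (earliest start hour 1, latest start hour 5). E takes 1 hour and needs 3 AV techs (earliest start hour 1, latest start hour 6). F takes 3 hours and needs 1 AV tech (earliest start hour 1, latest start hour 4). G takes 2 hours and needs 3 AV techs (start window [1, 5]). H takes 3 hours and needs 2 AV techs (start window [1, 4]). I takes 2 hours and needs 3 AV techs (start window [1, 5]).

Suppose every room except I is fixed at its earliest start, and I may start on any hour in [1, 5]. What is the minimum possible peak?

14

I@1: h1:17  h2:14  h3:3  h4:0  h5:0  h6:0 → peak 17
I@2: h1:14  h2:14  h3:6  h4:0  h5:0  h6:0 → peak 14
I@3: h1:14  h2:11  h3:6  h4:3  h5:0  h6:0 → peak 14
I@4: h1:14  h2:11  h3:3  h4:3  h5:3  h6:0 → peak 14
I@5: h1:14  h2:11  h3:3  h4:0  h5:3  h6:3 → peak 14
Best is I@2, peak 14.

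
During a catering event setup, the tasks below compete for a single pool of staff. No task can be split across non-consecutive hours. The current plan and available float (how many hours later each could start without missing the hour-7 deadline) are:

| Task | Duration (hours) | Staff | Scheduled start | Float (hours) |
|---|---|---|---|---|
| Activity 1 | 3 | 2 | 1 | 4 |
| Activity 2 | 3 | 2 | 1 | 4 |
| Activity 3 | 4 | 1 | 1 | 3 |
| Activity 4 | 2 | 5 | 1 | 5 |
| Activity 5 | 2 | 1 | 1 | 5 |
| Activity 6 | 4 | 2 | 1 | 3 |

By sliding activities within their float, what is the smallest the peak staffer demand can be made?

6

Early-start (Activity 1@1, Activity 2@1, Activity 3@1, Activity 4@1, Activity 5@1, Activity 6@1) gives peak 13: h1:13  h2:13  h3:7  h4:3  h5:0  h6:0  h7:0.
Shift Activity 3→4, Activity 4→6, Activity 5→4.
Schedule Activity 1@1, Activity 2@1, Activity 3@4, Activity 4@6, Activity 5@4, Activity 6@1: h1:6  h2:6  h3:6  h4:4  h5:2  h6:6  h7:6 — peak 6.
Total staffer-hours = 36 over 7 hours ⇒ peak ≥ ⌈36/7⌉ = 6, so 6 is optimal.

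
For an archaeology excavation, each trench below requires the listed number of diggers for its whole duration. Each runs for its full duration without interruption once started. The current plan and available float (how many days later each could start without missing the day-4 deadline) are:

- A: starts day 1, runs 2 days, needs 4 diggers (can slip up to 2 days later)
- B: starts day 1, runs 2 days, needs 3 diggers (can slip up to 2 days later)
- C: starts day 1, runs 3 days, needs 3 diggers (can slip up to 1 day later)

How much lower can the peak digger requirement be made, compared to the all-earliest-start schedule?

3

Early-start peak: d1:10  d2:10  d3:3  d4:0 ⇒ 10.
Leveled (A@1, B@3, C@1): d1:7  d2:7  d3:6  d4:3 ⇒ 7.
Reduction 10 − 7 = 3.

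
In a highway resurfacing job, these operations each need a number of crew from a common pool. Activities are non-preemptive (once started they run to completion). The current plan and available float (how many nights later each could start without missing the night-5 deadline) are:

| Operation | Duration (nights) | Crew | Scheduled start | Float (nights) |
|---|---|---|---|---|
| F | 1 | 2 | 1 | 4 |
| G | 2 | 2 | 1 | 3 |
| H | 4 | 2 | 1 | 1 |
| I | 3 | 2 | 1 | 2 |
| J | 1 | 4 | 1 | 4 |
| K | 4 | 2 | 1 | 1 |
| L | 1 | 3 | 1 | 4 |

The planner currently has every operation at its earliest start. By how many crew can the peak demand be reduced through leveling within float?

Early-start peak: n1:17  n2:8  n3:6  n4:4  n5:0 ⇒ 17.
Leveled (F@1, G@1, H@1, I@1, J@4, K@2, L@5): n1:8  n2:8  n3:6  n4:8  n5:5 ⇒ 8.
Reduction 17 − 8 = 9.

9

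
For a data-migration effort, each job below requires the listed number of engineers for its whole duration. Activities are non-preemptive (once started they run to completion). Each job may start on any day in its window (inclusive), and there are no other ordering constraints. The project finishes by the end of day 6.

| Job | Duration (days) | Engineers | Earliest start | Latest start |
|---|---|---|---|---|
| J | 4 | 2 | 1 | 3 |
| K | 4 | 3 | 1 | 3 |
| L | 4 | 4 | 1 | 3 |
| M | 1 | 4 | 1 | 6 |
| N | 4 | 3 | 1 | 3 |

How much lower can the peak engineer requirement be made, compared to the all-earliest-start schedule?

4

Early-start peak: d1:16  d2:12  d3:12  d4:12  d5:0  d6:0 ⇒ 16.
Leveled (J@1, K@1, L@1, M@5, N@1): d1:12  d2:12  d3:12  d4:12  d5:4  d6:0 ⇒ 12.
Reduction 16 − 12 = 4.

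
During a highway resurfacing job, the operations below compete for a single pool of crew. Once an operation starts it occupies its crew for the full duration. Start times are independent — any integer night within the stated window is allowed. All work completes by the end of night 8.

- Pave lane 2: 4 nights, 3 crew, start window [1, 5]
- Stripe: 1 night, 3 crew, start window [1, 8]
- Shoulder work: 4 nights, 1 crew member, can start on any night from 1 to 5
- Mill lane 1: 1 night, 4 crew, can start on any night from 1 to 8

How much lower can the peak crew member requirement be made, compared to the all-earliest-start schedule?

Early-start peak: n1:11  n2:4  n3:4  n4:4  n5:0  n6:0  n7:0  n8:0 ⇒ 11.
Leveled (Pave lane 2@1, Stripe@5, Shoulder work@1, Mill lane 1@6): n1:4  n2:4  n3:4  n4:4  n5:3  n6:4  n7:0  n8:0 ⇒ 4.
Reduction 11 − 4 = 7.

7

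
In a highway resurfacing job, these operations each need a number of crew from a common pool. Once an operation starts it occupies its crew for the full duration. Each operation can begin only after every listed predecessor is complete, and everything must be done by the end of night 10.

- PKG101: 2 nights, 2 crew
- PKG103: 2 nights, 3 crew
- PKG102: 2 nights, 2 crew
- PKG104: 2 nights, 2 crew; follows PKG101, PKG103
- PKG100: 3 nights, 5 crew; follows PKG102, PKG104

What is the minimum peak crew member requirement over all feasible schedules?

5

Early-start (PKG101@1, PKG103@1, PKG102@1, PKG104@3, PKG100@5) gives peak 7: n1:7  n2:7  n3:2  n4:2  n5:5  n6:5  n7:5  n8:0  n9:0  n10:0.
Shift PKG102→3.
Schedule PKG101@1, PKG103@1, PKG102@3, PKG104@3, PKG100@5: n1:5  n2:5  n3:4  n4:4  n5:5  n6:5  n7:5  n8:0  n9:0  n10:0 — peak 5.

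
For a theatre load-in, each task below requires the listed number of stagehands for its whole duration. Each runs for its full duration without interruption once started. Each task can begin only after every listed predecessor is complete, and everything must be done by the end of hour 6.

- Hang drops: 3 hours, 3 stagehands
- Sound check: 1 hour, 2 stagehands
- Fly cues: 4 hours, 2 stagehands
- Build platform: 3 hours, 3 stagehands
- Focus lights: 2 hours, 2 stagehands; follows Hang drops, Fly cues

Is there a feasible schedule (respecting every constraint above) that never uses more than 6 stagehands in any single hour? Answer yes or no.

The minimum achievable peak is 7; 6 < 7, so no feasible schedule stays within the cap.

no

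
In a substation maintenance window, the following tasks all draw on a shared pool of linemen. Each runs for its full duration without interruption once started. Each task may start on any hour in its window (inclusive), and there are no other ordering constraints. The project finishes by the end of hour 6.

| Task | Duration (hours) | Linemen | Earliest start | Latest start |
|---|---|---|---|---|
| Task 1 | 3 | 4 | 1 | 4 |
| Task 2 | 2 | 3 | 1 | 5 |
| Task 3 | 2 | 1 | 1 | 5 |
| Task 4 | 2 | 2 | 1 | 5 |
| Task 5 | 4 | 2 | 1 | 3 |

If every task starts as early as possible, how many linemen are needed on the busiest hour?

Early-start schedule: Task 1@1, Task 2@1, Task 3@1, Task 4@1, Task 5@1.
Load per hour: hour 1: 12, hour 2: 12, hour 3: 6, hour 4: 2, hour 5: 0, hour 6: 0.
Peak is 12.

12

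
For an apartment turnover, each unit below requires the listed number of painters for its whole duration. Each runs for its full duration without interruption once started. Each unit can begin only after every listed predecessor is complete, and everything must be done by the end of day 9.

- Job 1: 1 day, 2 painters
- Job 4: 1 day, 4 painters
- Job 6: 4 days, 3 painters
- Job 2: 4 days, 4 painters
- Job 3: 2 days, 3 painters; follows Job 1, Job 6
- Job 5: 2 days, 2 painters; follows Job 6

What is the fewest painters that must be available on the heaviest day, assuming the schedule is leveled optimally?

7

Early-start (Job 1@1, Job 4@1, Job 6@1, Job 2@1, Job 3@5, Job 5@5) gives peak 13: d1:13  d2:7  d3:7  d4:7  d5:5  d6:5  d7:0  d8:0  d9:0.
Shift Job 6→2, Job 2→2, Job 3→6, Job 5→6.
Schedule Job 1@1, Job 4@1, Job 6@2, Job 2@2, Job 3@6, Job 5@6: d1:6  d2:7  d3:7  d4:7  d5:7  d6:5  d7:5  d8:0  d9:0 — peak 7.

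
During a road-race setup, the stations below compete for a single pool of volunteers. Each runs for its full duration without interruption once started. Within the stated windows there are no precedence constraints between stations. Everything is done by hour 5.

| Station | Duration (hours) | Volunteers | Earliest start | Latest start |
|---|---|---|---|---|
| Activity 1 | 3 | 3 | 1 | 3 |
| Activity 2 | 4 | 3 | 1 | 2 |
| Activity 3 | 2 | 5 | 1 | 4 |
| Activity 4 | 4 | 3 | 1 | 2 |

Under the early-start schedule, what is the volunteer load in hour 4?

At early start, hour 4 has: Activity 2, Activity 4.
Demand: 3 + 3 = 6.

6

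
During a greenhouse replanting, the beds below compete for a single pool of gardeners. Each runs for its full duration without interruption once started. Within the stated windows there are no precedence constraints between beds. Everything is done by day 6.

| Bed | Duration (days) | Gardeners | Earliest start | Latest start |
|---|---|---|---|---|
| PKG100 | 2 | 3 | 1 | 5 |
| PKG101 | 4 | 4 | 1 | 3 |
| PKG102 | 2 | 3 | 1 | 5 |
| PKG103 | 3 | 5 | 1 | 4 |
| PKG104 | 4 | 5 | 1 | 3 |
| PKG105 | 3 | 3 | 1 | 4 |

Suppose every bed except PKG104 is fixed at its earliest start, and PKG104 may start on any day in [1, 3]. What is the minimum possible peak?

18

PKG104@1: d1:23  d2:23  d3:17  d4:9  d5:0  d6:0 → peak 23
PKG104@2: d1:18  d2:23  d3:17  d4:9  d5:5  d6:0 → peak 23
PKG104@3: d1:18  d2:18  d3:17  d4:9  d5:5  d6:5 → peak 18
Best is PKG104@3, peak 18.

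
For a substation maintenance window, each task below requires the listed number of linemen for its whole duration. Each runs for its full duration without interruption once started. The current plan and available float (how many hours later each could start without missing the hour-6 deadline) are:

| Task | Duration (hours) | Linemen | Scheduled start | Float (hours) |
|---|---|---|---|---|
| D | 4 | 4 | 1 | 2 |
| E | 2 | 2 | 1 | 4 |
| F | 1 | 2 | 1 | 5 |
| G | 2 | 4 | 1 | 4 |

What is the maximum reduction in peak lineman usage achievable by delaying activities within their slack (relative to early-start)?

Early-start peak: h1:12  h2:10  h3:4  h4:4  h5:0  h6:0 ⇒ 12.
Leveled (D@1, E@1, F@3, G@5): h1:6  h2:6  h3:6  h4:4  h5:4  h6:4 ⇒ 6.
Reduction 12 − 6 = 6.

6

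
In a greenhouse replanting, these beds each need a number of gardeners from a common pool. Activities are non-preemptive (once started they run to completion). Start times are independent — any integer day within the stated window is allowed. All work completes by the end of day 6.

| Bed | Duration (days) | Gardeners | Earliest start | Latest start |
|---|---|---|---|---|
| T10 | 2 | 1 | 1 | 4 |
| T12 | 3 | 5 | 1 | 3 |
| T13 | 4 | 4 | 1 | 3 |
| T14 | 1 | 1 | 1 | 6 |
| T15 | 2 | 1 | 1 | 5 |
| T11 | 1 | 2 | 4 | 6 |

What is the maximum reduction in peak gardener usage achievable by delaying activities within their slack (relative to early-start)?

Early-start peak: d1:12  d2:11  d3:9  d4:6  d5:0  d6:0 ⇒ 12.
Leveled (T10@1, T12@1, T13@3, T14@1, T15@1, T11@4): d1:8  d2:7  d3:9  d4:6  d5:4  d6:4 ⇒ 9.
Reduction 12 − 9 = 3.

3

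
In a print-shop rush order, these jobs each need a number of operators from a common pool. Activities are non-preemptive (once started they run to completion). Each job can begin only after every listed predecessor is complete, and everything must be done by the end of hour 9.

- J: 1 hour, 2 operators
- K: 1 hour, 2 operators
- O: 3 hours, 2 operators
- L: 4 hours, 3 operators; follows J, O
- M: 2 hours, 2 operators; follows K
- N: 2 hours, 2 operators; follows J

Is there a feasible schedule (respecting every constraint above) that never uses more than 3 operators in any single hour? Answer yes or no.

no

Total operator-hours = 30; over 9 hours the average is 30/9 > 3, so some hour must exceed 3.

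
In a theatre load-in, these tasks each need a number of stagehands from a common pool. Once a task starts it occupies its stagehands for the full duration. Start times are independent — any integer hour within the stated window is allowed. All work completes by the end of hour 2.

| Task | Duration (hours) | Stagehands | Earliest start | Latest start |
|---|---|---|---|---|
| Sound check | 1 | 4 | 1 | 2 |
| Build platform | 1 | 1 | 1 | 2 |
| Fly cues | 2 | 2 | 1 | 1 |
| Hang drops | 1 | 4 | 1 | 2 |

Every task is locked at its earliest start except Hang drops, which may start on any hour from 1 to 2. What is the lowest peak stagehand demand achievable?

Hang drops@1: h1:11  h2:2 → peak 11
Hang drops@2: h1:7  h2:6 → peak 7
Best is Hang drops@2, peak 7.

7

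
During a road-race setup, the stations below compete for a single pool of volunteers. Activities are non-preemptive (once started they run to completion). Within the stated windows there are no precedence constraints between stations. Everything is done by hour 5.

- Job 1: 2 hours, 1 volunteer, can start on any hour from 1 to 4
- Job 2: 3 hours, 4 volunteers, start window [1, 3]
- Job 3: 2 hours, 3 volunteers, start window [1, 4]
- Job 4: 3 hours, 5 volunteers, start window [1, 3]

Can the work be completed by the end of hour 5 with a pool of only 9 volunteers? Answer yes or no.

Schedule Job 1@1, Job 2@1, Job 3@1, Job 4@3: h1:8  h2:8  h3:9  h4:5  h5:5 — peak 9 ≤ 9.

yes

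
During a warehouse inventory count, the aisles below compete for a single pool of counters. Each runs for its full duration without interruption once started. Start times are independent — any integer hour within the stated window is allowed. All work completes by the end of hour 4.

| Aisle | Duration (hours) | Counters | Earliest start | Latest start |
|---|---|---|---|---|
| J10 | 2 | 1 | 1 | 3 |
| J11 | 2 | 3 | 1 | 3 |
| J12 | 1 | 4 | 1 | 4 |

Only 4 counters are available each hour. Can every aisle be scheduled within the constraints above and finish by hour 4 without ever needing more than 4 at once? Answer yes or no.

Schedule J10@1, J11@1, J12@3: h1:4  h2:4  h3:4  h4:0 — peak 4 ≤ 4.

yes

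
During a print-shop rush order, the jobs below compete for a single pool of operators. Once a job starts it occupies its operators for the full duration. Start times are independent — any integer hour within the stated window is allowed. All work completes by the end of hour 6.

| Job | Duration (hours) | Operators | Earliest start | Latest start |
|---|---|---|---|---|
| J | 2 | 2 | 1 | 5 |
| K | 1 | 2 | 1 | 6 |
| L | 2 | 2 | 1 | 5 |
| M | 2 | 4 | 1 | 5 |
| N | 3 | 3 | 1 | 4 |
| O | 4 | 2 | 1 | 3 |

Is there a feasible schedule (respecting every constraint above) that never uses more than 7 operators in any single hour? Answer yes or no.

Schedule J@1, K@1, L@1, M@5, N@2, O@3: h1:6  h2:7  h3:5  h4:5  h5:6  h6:6 — peak 7 ≤ 7.

yes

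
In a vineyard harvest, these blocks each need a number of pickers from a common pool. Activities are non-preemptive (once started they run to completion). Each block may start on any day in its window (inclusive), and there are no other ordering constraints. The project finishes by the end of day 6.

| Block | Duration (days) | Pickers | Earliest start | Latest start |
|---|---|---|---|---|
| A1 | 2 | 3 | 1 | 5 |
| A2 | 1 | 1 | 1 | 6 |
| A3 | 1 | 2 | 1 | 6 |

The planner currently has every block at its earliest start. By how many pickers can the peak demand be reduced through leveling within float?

3

Early-start peak: d1:6  d2:3  d3:0  d4:0  d5:0  d6:0 ⇒ 6.
Leveled (A1@1, A2@3, A3@3): d1:3  d2:3  d3:3  d4:0  d5:0  d6:0 ⇒ 3.
Reduction 6 − 3 = 3.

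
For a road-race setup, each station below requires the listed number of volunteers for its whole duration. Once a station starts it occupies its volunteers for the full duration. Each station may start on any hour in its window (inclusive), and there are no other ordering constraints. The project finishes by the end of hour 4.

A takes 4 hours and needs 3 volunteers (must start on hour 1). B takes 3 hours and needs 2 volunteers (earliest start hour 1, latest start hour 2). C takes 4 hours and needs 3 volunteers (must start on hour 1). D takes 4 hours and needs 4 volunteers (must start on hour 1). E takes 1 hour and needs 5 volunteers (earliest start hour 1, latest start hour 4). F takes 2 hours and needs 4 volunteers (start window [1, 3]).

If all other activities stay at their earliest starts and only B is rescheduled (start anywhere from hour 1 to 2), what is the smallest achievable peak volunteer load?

19

B@1: h1:21  h2:16  h3:12  h4:10 → peak 21
B@2: h1:19  h2:16  h3:12  h4:12 → peak 19
Best is B@2, peak 19.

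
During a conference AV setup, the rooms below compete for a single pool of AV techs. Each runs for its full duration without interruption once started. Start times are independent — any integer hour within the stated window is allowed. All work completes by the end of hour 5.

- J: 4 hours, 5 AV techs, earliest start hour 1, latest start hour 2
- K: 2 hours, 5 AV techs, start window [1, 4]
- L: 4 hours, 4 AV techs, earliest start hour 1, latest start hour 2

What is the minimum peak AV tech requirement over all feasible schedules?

14

Schedule J@1, K@1, L@1: h1:14  h2:14  h3:9  h4:9  h5:0 — peak 14.
No arrangement of the 16 feasible schedules does better.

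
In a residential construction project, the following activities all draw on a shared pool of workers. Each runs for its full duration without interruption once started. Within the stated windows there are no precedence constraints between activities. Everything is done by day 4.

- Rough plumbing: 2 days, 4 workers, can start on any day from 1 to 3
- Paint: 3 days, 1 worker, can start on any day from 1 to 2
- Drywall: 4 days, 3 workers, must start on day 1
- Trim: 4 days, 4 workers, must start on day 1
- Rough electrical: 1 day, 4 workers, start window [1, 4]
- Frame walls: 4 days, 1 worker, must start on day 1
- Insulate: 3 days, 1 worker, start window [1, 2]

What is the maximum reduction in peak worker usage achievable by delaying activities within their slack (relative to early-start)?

Early-start peak: d1:18  d2:14  d3:10  d4:8 ⇒ 18.
Leveled (Rough plumbing@1, Paint@1, Drywall@1, Trim@1, Rough electrical@3, Frame walls@1, Insulate@1): d1:14  d2:14  d3:14  d4:8 ⇒ 14.
Reduction 18 − 14 = 4.

4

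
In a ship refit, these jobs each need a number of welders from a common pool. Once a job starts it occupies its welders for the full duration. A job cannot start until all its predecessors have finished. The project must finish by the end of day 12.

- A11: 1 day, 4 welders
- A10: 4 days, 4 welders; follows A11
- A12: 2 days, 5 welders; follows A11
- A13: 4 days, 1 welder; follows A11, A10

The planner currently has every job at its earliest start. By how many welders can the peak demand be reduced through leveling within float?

4

Early-start peak: d1:4  d2:9  d3:9  d4:4  d5:4  d6:1  d7:1  d8:1  d9:1  d10:0  d11:0  d12:0 ⇒ 9.
Leveled (A11@1, A10@2, A12@6, A13@8): d1:4  d2:4  d3:4  d4:4  d5:4  d6:5  d7:5  d8:1  d9:1  d10:1  d11:1  d12:0 ⇒ 5.
Reduction 9 − 5 = 4.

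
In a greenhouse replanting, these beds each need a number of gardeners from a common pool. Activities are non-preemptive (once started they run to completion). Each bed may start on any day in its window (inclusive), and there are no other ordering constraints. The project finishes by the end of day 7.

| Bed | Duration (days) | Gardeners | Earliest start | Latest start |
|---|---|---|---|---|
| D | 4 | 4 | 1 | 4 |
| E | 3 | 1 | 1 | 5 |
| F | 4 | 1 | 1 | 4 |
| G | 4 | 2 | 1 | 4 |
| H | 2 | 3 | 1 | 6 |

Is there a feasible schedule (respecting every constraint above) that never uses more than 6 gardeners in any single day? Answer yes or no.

no

The minimum achievable peak is 7; 6 < 7, so no feasible schedule stays within the cap.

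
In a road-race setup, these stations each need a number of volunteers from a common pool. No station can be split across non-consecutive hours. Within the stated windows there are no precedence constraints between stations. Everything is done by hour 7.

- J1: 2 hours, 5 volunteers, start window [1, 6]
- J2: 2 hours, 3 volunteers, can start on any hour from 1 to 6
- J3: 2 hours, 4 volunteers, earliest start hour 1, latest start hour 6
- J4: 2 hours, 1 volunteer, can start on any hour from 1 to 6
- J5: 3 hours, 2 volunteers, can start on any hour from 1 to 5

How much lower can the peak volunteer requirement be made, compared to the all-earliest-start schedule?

10

Early-start peak: h1:15  h2:15  h3:2  h4:0  h5:0  h6:0  h7:0 ⇒ 15.
Leveled (J1@1, J2@3, J3@6, J4@5, J5@3): h1:5  h2:5  h3:5  h4:5  h5:3  h6:5  h7:4 ⇒ 5.
Reduction 15 − 5 = 10.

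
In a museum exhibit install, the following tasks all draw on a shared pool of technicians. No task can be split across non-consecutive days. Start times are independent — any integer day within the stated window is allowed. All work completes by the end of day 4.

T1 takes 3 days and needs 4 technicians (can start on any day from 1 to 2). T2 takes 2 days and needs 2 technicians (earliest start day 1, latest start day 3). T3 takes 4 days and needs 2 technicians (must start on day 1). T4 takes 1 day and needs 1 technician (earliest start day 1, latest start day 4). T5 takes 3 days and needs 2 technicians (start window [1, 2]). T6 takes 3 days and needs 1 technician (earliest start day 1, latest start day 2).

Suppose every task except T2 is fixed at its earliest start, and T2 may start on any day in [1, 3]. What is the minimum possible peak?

11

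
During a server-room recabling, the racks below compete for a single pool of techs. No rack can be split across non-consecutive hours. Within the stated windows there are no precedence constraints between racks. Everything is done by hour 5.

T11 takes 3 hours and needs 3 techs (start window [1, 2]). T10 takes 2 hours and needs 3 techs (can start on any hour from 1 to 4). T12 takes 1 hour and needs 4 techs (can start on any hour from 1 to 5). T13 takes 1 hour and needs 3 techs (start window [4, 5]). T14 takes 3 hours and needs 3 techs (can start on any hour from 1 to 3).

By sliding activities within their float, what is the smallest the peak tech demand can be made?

Early-start (T11@1, T10@1, T12@1, T13@4, T14@1) gives peak 13: h1:13  h2:9  h3:6  h4:3  h5:0.
Shift T12→4, T13→5, T14→3.
Schedule T11@1, T10@1, T12@4, T13@5, T14@3: h1:6  h2:6  h3:6  h4:7  h5:6 — peak 7.
Total tech-hours = 31 over 5 hours ⇒ peak ≥ ⌈31/5⌉ = 7, so 7 is optimal.

7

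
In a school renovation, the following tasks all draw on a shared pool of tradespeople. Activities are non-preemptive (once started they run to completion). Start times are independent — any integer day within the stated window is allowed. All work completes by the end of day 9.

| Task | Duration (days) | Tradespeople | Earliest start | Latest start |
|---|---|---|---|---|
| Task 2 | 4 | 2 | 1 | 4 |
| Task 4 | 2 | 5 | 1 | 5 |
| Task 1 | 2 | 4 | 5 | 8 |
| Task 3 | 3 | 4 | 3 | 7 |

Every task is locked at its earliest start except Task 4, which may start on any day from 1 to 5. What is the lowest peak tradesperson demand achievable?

8

Task 4@1: d1:7  d2:7  d3:6  d4:6  d5:8  d6:4  d7:0  d8:0  d9:0 → peak 8
Task 4@2: d1:2  d2:7  d3:11  d4:6  d5:8  d6:4  d7:0  d8:0  d9:0 → peak 11
Task 4@3: d1:2  d2:2  d3:11  d4:11  d5:8  d6:4  d7:0  d8:0  d9:0 → peak 11
Task 4@4: d1:2  d2:2  d3:6  d4:11  d5:13  d6:4  d7:0  d8:0  d9:0 → peak 13
Task 4@5: d1:2  d2:2  d3:6  d4:6  d5:13  d6:9  d7:0  d8:0  d9:0 → peak 13
Best is Task 4@1, peak 8.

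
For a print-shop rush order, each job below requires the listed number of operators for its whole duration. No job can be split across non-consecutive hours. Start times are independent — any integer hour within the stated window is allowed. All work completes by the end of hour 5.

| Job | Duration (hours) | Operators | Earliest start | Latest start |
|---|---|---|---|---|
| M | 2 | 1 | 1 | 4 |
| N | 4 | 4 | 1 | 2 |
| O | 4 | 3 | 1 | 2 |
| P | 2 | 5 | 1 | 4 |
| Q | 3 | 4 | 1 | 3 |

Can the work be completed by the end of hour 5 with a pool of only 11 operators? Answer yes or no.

no

The minimum achievable peak is 12; 11 < 12, so no feasible schedule stays within the cap.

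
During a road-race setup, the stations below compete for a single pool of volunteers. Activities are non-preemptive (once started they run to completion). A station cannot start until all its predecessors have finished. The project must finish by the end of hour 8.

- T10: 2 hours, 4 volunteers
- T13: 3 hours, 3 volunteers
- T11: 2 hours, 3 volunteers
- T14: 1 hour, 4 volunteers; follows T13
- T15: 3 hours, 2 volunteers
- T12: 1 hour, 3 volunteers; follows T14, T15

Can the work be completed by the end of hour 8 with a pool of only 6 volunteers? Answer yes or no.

Schedule T10@1, T13@3, T11@3, T14@6, T15@5, T12@8: h1:4  h2:4  h3:6  h4:6  h5:5  h6:6  h7:2  h8:3 — peak 6 ≤ 6.

yes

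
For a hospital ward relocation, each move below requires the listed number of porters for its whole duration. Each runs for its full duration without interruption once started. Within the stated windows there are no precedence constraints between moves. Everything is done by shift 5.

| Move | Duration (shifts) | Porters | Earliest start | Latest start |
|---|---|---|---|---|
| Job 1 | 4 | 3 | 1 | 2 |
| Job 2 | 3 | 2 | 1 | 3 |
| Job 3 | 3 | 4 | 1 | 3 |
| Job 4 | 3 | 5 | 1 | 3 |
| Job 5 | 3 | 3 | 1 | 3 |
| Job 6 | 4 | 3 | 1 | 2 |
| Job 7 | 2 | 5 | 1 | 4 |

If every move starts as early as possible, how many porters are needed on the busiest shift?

25

Early-start schedule: Job 1@1, Job 2@1, Job 3@1, Job 4@1, Job 5@1, Job 6@1, Job 7@1.
Load per shift: shift 1: 25, shift 2: 25, shift 3: 20, shift 4: 6, shift 5: 0.
Peak is 25.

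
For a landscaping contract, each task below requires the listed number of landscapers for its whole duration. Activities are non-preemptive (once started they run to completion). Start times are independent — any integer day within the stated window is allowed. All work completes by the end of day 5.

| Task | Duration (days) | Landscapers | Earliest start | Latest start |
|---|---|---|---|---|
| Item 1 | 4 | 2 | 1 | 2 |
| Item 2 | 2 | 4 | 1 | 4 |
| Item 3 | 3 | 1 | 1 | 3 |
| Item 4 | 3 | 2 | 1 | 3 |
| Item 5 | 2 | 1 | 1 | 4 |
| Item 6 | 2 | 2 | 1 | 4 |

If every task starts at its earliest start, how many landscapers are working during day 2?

12

At early start, day 2 has: Item 1, Item 2, Item 3, Item 4, Item 5, Item 6.
Demand: 2 + 4 + 1 + 2 + 1 + 2 = 12.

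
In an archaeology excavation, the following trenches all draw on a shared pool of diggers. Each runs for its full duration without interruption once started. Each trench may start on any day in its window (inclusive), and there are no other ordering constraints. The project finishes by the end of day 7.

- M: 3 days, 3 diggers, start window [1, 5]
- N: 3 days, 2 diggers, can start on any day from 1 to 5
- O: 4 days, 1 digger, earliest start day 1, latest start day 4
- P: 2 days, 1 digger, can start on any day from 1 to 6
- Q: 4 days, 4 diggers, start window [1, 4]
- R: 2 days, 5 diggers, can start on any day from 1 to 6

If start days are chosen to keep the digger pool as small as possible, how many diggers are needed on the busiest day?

8

Early-start (M@1, N@1, O@1, P@1, Q@1, R@1) gives peak 16: d1:16  d2:16  d3:10  d4:5  d5:0  d6:0  d7:0.
Shift N→3, O→3, P→3, Q→4.
Schedule M@1, N@3, O@3, P@3, Q@4, R@1: d1:8  d2:8  d3:7  d4:8  d5:7  d6:5  d7:4 — peak 8.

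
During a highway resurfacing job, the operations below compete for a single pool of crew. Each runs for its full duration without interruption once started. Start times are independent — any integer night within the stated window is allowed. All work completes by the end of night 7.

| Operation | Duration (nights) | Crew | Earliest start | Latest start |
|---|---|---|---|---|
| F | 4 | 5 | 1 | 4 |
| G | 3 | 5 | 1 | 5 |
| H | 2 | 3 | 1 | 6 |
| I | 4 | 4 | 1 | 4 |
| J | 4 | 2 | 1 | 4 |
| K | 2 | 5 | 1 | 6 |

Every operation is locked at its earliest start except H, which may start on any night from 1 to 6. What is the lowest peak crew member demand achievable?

H@1: n1:24  n2:24  n3:16  n4:11  n5:0  n6:0  n7:0 → peak 24
H@2: n1:21  n2:24  n3:19  n4:11  n5:0  n6:0  n7:0 → peak 24
H@3: n1:21  n2:21  n3:19  n4:14  n5:0  n6:0  n7:0 → peak 21
H@4: n1:21  n2:21  n3:16  n4:14  n5:3  n6:0  n7:0 → peak 21
H@5: n1:21  n2:21  n3:16  n4:11  n5:3  n6:3  n7:0 → peak 21
H@6: n1:21  n2:21  n3:16  n4:11  n5:0  n6:3  n7:3 → peak 21
Best is H@3, peak 21.

21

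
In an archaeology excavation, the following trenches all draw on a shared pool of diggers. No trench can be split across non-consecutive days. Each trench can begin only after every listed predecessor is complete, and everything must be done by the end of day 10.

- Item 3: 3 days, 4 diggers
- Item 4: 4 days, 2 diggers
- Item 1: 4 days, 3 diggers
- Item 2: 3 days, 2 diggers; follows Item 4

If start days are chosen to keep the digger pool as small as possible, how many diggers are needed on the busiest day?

5

Early-start (Item 3@1, Item 4@1, Item 1@1, Item 2@5) gives peak 9: d1:9  d2:9  d3:9  d4:5  d5:2  d6:2  d7:2  d8:0  d9:0  d10:0.
Shift Item 4→4, Item 1→4, Item 2→8.
Schedule Item 3@1, Item 4@4, Item 1@4, Item 2@8: d1:4  d2:4  d3:4  d4:5  d5:5  d6:5  d7:5  d8:2  d9:2  d10:2 — peak 5.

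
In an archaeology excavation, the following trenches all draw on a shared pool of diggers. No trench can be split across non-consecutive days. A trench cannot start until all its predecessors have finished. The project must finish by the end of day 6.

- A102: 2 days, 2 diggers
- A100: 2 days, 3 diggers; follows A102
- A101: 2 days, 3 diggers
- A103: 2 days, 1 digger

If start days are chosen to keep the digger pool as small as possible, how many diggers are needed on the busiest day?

Early-start (A102@1, A100@3, A101@1, A103@1) gives peak 6: d1:6  d2:6  d3:3  d4:3  d5:0  d6:0.
Shift A101→5.
Schedule A102@1, A100@3, A101@5, A103@1: d1:3  d2:3  d3:3  d4:3  d5:3  d6:3 — peak 3.
Total digger-days = 18 over 6 days ⇒ peak ≥ ⌈18/6⌉ = 3, so 3 is optimal.

3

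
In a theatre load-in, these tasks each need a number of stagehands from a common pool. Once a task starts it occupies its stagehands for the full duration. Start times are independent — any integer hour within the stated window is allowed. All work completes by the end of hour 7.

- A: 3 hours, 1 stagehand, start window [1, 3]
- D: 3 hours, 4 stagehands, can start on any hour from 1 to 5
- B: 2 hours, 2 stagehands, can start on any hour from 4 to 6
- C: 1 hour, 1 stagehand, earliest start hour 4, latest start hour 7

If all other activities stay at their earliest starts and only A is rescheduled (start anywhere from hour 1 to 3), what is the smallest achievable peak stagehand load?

A@1: h1:5  h2:5  h3:5  h4:3  h5:2  h6:0  h7:0 → peak 5
A@2: h1:4  h2:5  h3:5  h4:4  h5:2  h6:0  h7:0 → peak 5
A@3: h1:4  h2:4  h3:5  h4:4  h5:3  h6:0  h7:0 → peak 5
Best is A@1, peak 5.

5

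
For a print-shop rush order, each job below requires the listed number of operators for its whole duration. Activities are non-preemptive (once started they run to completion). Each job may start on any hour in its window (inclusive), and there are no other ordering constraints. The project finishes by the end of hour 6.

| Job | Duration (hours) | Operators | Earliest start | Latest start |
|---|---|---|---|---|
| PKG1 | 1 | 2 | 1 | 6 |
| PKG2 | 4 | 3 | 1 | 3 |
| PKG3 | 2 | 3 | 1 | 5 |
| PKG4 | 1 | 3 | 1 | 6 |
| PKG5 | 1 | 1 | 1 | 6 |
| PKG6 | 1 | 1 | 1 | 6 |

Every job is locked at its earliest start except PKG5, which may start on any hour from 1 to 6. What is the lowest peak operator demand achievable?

PKG5@1: h1:13  h2:6  h3:3  h4:3  h5:0  h6:0 → peak 13
PKG5@2: h1:12  h2:7  h3:3  h4:3  h5:0  h6:0 → peak 12
PKG5@3: h1:12  h2:6  h3:4  h4:3  h5:0  h6:0 → peak 12
PKG5@4: h1:12  h2:6  h3:3  h4:4  h5:0  h6:0 → peak 12
PKG5@5: h1:12  h2:6  h3:3  h4:3  h5:1  h6:0 → peak 12
PKG5@6: h1:12  h2:6  h3:3  h4:3  h5:0  h6:1 → peak 12
Best is PKG5@2, peak 12.

12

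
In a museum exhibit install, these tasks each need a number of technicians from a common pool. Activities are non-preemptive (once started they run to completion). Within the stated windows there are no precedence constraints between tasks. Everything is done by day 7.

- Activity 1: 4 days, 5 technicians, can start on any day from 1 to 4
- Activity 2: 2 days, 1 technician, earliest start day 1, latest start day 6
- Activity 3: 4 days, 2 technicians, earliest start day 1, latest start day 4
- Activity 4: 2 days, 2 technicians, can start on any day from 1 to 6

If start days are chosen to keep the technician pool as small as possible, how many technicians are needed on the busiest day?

7

Early-start (Activity 1@1, Activity 2@1, Activity 3@1, Activity 4@1) gives peak 10: d1:10  d2:10  d3:7  d4:7  d5:0  d6:0  d7:0.
Shift Activity 3→3, Activity 4→5.
Schedule Activity 1@1, Activity 2@1, Activity 3@3, Activity 4@5: d1:6  d2:6  d3:7  d4:7  d5:4  d6:4  d7:0 — peak 7.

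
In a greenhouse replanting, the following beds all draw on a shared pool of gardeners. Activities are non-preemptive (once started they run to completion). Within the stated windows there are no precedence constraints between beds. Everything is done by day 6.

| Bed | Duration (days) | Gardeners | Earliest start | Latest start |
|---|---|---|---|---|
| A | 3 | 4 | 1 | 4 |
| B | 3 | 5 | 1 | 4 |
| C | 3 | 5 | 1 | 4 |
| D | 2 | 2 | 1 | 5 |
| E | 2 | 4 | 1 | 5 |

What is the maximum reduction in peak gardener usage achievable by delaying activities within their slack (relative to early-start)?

10

Early-start peak: d1:20  d2:20  d3:14  d4:0  d5:0  d6:0 ⇒ 20.
Leveled (A@1, B@3, C@4, D@1, E@1): d1:10  d2:10  d3:9  d4:10  d5:10  d6:5 ⇒ 10.
Reduction 20 − 10 = 10.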